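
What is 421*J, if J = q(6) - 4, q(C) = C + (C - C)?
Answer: 842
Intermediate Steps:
q(C) = C (q(C) = C + 0 = C)
J = 2 (J = 6 - 4 = 2)
421*J = 421*2 = 842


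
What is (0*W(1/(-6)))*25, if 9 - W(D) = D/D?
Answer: 0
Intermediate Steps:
W(D) = 8 (W(D) = 9 - D/D = 9 - 1*1 = 9 - 1 = 8)
(0*W(1/(-6)))*25 = (0*8)*25 = 0*25 = 0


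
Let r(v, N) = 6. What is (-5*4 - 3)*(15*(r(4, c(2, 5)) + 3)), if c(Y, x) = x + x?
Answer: -3105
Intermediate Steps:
c(Y, x) = 2*x
(-5*4 - 3)*(15*(r(4, c(2, 5)) + 3)) = (-5*4 - 3)*(15*(6 + 3)) = (-20 - 3)*(15*9) = -23*135 = -3105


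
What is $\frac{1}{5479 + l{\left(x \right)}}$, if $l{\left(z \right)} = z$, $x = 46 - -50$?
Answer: $\frac{1}{5575} \approx 0.00017937$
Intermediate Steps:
$x = 96$ ($x = 46 + 50 = 96$)
$\frac{1}{5479 + l{\left(x \right)}} = \frac{1}{5479 + 96} = \frac{1}{5575}$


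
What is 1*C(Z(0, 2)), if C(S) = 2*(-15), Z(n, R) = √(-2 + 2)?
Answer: -30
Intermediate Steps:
Z(n, R) = 0 (Z(n, R) = √0 = 0)
C(S) = -30
1*C(Z(0, 2)) = 1*(-30) = -30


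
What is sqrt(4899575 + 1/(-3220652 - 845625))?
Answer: 3*sqrt(9001395014543969322)/4066277 ≈ 2213.5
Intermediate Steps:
sqrt(4899575 + 1/(-3220652 - 845625)) = sqrt(4899575 + 1/(-4066277)) = sqrt(4899575 - 1/4066277) = sqrt(19923029132274/4066277) = 3*sqrt(9001395014543969322)/4066277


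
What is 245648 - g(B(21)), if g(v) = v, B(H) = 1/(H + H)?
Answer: 10317215/42 ≈ 2.4565e+5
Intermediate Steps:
B(H) = 1/(2*H)
245648 - g(B(21)) = 245648 - 1/(2*21) = 245648 - 1*1/42 = 245648 - 1/42 = 10317215/42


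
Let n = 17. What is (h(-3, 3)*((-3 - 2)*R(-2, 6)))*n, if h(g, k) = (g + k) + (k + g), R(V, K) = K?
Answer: 0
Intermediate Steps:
h(g, k) = 2*g + 2*k (h(g, k) = (g + k) + (g + k) = 2*g + 2*k)
(h(-3, 3)*((-3 - 2)*R(-2, 6)))*n = ((2*(-3) + 2*3)*((-3 - 2)*6))*17 = ((-6 + 6)*(-5*6))*17 = (0*(-30))*17 = 0*17 = 0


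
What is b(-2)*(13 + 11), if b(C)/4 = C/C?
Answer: 96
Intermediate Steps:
b(C) = 4 (b(C) = 4*(C/C) = 4*1 = 4)
b(-2)*(13 + 11) = 4*(13 + 11) = 4*24 = 96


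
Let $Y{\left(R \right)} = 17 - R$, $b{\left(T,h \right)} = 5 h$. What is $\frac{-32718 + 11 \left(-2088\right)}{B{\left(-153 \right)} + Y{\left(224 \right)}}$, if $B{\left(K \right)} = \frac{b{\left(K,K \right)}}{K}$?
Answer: $\frac{27843}{101} \approx 275.67$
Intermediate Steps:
$B{\left(K \right)} = 5$ ($B{\left(K \right)} = \frac{5 K}{K} = 5$)
$\frac{-32718 + 11 \left(-2088\right)}{B{\left(-153 \right)} + Y{\left(224 \right)}} = \frac{-32718 + 11 \left(-2088\right)}{5 + \left(17 - 224\right)} = \frac{-32718 - 22968}{5 + \left(17 - 224\right)} = - \frac{55686}{5 - 207} = - \frac{55686}{-202} = \left(-55686\right) \left(- \frac{1}{202}\right) = \frac{27843}{101}$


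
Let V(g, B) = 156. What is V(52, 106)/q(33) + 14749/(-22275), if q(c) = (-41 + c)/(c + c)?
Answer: -28682674/22275 ≈ -1287.7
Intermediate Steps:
q(c) = (-41 + c)/(2*c) (q(c) = (-41 + c)/((2*c)) = (-41 + c)*(1/(2*c)) = (-41 + c)/(2*c))
V(52, 106)/q(33) + 14749/(-22275) = 156/(((½)*(-41 + 33)/33)) + 14749/(-22275) = 156/(((½)*(1/33)*(-8))) + 14749*(-1/22275) = 156/(-4/33) - 14749/22275 = 156*(-33/4) - 14749/22275 = -1287 - 14749/22275 = -28682674/22275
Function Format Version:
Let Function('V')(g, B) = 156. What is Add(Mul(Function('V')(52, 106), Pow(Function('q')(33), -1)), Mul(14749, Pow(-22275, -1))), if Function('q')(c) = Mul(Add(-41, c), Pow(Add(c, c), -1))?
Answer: Rational(-28682674, 22275) ≈ -1287.7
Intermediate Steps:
Function('q')(c) = Mul(Rational(1, 2), Pow(c, -1), Add(-41, c)) (Function('q')(c) = Mul(Add(-41, c), Pow(Mul(2, c), -1)) = Mul(Add(-41, c), Mul(Rational(1, 2), Pow(c, -1))) = Mul(Rational(1, 2), Pow(c, -1), Add(-41, c)))
Add(Mul(Function('V')(52, 106), Pow(Function('q')(33), -1)), Mul(14749, Pow(-22275, -1))) = Add(Mul(156, Pow(Mul(Rational(1, 2), Pow(33, -1), Add(-41, 33)), -1)), Mul(14749, Pow(-22275, -1))) = Add(Mul(156, Pow(Mul(Rational(1, 2), Rational(1, 33), -8), -1)), Mul(14749, Rational(-1, 22275))) = Add(Mul(156, Pow(Rational(-4, 33), -1)), Rational(-14749, 22275)) = Add(Mul(156, Rational(-33, 4)), Rational(-14749, 22275)) = Add(-1287, Rational(-14749, 22275)) = Rational(-28682674, 22275)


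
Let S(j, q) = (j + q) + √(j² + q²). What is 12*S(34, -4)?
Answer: 360 + 24*√293 ≈ 770.81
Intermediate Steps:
S(j, q) = j + q + √(j² + q²)
12*S(34, -4) = 12*(34 - 4 + √(34² + (-4)²)) = 12*(34 - 4 + √(1156 + 16)) = 12*(34 - 4 + √1172) = 12*(34 - 4 + 2*√293) = 12*(30 + 2*√293) = 360 + 24*√293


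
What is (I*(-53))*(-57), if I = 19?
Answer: 57399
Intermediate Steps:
(I*(-53))*(-57) = (19*(-53))*(-57) = -1007*(-57) = 57399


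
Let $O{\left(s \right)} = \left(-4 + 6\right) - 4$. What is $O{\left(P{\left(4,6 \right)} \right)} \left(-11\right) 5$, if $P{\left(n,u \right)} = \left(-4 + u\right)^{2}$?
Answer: $110$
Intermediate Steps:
$O{\left(s \right)} = -2$ ($O{\left(s \right)} = 2 - 4 = -2$)
$O{\left(P{\left(4,6 \right)} \right)} \left(-11\right) 5 = \left(-2\right) \left(-11\right) 5 = 22 \cdot 5 = 110$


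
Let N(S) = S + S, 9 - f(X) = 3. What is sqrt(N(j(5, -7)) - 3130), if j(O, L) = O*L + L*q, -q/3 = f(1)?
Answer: 2*I*sqrt(737) ≈ 54.295*I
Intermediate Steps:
f(X) = 6 (f(X) = 9 - 1*3 = 9 - 3 = 6)
q = -18 (q = -3*6 = -18)
j(O, L) = -18*L + L*O (j(O, L) = O*L + L*(-18) = L*O - 18*L = -18*L + L*O)
N(S) = 2*S
sqrt(N(j(5, -7)) - 3130) = sqrt(2*(-7*(-18 + 5)) - 3130) = sqrt(2*(-7*(-13)) - 3130) = sqrt(2*91 - 3130) = sqrt(182 - 3130) = sqrt(-2948) = 2*I*sqrt(737)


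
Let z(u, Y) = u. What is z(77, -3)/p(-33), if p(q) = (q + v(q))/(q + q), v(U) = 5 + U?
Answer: 5082/61 ≈ 83.312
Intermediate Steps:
p(q) = (5 + 2*q)/(2*q) (p(q) = (q + (5 + q))/(q + q) = (5 + 2*q)/((2*q)) = (5 + 2*q)*(1/(2*q)) = (5 + 2*q)/(2*q))
z(77, -3)/p(-33) = 77/(((5/2 - 33)/(-33))) = 77/((-1/33*(-61/2))) = 77/(61/66) = 77*(66/61) = 5082/61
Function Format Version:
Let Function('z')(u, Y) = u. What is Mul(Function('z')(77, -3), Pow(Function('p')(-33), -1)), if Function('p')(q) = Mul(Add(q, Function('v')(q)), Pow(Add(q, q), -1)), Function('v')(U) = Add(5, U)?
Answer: Rational(5082, 61) ≈ 83.312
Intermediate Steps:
Function('p')(q) = Mul(Rational(1, 2), Pow(q, -1), Add(5, Mul(2, q))) (Function('p')(q) = Mul(Add(q, Add(5, q)), Pow(Add(q, q), -1)) = Mul(Add(5, Mul(2, q)), Pow(Mul(2, q), -1)) = Mul(Add(5, Mul(2, q)), Mul(Rational(1, 2), Pow(q, -1))) = Mul(Rational(1, 2), Pow(q, -1), Add(5, Mul(2, q))))
Mul(Function('z')(77, -3), Pow(Function('p')(-33), -1)) = Mul(77, Pow(Mul(Pow(-33, -1), Add(Rational(5, 2), -33)), -1)) = Mul(77, Pow(Mul(Rational(-1, 33), Rational(-61, 2)), -1)) = Mul(77, Pow(Rational(61, 66), -1)) = Mul(77, Rational(66, 61)) = Rational(5082, 61)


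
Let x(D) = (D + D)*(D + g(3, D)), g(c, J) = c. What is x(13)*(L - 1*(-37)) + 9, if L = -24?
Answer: 5417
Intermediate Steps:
x(D) = 2*D*(3 + D) (x(D) = (D + D)*(D + 3) = (2*D)*(3 + D) = 2*D*(3 + D))
x(13)*(L - 1*(-37)) + 9 = (2*13*(3 + 13))*(-24 - 1*(-37)) + 9 = (2*13*16)*(-24 + 37) + 9 = 416*13 + 9 = 5408 + 9 = 5417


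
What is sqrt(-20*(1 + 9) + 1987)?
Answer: sqrt(1787) ≈ 42.273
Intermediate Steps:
sqrt(-20*(1 + 9) + 1987) = sqrt(-20*10 + 1987) = sqrt(-200 + 1987) = sqrt(1787)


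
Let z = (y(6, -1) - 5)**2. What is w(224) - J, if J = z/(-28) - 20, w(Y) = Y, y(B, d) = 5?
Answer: 244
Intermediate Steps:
z = 0 (z = (5 - 5)**2 = 0**2 = 0)
J = -20 (J = 0/(-28) - 20 = 0*(-1/28) - 20 = 0 - 20 = -20)
w(224) - J = 224 - 1*(-20) = 224 + 20 = 244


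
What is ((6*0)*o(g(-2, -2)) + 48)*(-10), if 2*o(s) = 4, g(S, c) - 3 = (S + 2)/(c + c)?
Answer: -480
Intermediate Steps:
g(S, c) = 3 + (2 + S)/(2*c) (g(S, c) = 3 + (S + 2)/(c + c) = 3 + (2 + S)/((2*c)) = 3 + (2 + S)*(1/(2*c)) = 3 + (2 + S)/(2*c))
o(s) = 2 (o(s) = (½)*4 = 2)
((6*0)*o(g(-2, -2)) + 48)*(-10) = ((6*0)*2 + 48)*(-10) = (0*2 + 48)*(-10) = (0 + 48)*(-10) = 48*(-10) = -480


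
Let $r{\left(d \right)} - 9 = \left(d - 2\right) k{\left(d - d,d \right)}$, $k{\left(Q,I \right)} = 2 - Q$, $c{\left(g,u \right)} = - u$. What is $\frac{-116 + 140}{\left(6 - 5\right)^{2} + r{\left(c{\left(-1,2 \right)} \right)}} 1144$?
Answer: $13728$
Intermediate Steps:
$r{\left(d \right)} = 5 + 2 d$ ($r{\left(d \right)} = 9 + \left(d - 2\right) \left(2 - \left(d - d\right)\right) = 9 + \left(-2 + d\right) \left(2 - 0\right) = 9 + \left(-2 + d\right) \left(2 + 0\right) = 9 + \left(-2 + d\right) 2 = 9 + \left(-4 + 2 d\right) = 5 + 2 d$)
$\frac{-116 + 140}{\left(6 - 5\right)^{2} + r{\left(c{\left(-1,2 \right)} \right)}} 1144 = \frac{-116 + 140}{\left(6 - 5\right)^{2} + \left(5 + 2 \left(\left(-1\right) 2\right)\right)} 1144 = \frac{24}{1^{2} + \left(5 + 2 \left(-2\right)\right)} 1144 = \frac{24}{1 + \left(5 - 4\right)} 1144 = \frac{24}{1 + 1} \cdot 1144 = \frac{24}{2} \cdot 1144 = 24 \cdot \frac{1}{2} \cdot 1144 = 12 \cdot 1144 = 13728$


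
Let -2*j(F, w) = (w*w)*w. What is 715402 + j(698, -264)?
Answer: 9915274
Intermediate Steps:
j(F, w) = -w**3/2 (j(F, w) = -w*w*w/2 = -w**2*w/2 = -w**3/2)
715402 + j(698, -264) = 715402 - 1/2*(-264)**3 = 715402 - 1/2*(-18399744) = 715402 + 9199872 = 9915274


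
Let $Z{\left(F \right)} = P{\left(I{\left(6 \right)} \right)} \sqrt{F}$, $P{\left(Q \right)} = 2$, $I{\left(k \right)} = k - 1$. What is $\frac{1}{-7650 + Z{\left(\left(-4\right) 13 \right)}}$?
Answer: $- \frac{3825}{29261354} - \frac{i \sqrt{13}}{14630677} \approx -0.00013072 - 2.4644 \cdot 10^{-7} i$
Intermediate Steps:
$I{\left(k \right)} = -1 + k$
$Z{\left(F \right)} = 2 \sqrt{F}$
$\frac{1}{-7650 + Z{\left(\left(-4\right) 13 \right)}} = \frac{1}{-7650 + 2 \sqrt{\left(-4\right) 13}} = \frac{1}{-7650 + 2 \sqrt{-52}} = \frac{1}{-7650 + 2 \cdot 2 i \sqrt{13}} = \frac{1}{-7650 + 4 i \sqrt{13}}$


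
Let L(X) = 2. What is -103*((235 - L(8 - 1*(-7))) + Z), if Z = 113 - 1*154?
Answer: -19776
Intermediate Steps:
Z = -41 (Z = 113 - 154 = -41)
-103*((235 - L(8 - 1*(-7))) + Z) = -103*((235 - 1*2) - 41) = -103*((235 - 2) - 41) = -103*(233 - 41) = -103*192 = -19776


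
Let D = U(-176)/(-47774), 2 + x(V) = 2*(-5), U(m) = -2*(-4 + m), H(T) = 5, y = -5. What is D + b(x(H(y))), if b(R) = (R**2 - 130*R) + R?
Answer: 40416624/23887 ≈ 1692.0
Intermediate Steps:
U(m) = 8 - 2*m
x(V) = -12 (x(V) = -2 + 2*(-5) = -2 - 10 = -12)
b(R) = R**2 - 129*R
D = -180/23887 (D = (8 - 2*(-176))/(-47774) = (8 + 352)*(-1/47774) = 360*(-1/47774) = -180/23887 ≈ -0.0075355)
D + b(x(H(y))) = -180/23887 - 12*(-129 - 12) = -180/23887 - 12*(-141) = -180/23887 + 1692 = 40416624/23887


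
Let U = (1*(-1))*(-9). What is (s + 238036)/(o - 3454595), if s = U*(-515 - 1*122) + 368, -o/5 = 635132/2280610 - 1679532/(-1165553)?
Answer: -20615983241223281/306097665234083131 ≈ -0.067351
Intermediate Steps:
U = 9 (U = -1*(-9) = 9)
o = -2285318741258/265817182733 (o = -5*(635132/2280610 - 1679532/(-1165553)) = -5*(635132*(1/2280610) - 1679532*(-1/1165553)) = -5*(317566/1140305 + 1679532/1165553) = -5*2285318741258/1329085913665 = -2285318741258/265817182733 ≈ -8.5973)
s = -5365 (s = 9*(-515 - 1*122) + 368 = 9*(-515 - 122) + 368 = 9*(-637) + 368 = -5733 + 368 = -5365)
(s + 238036)/(o - 3454595) = (-5365 + 238036)/(-2285318741258/265817182733 - 3454595) = 232671/(-918292995702249393/265817182733) = 232671*(-265817182733/918292995702249393) = -20615983241223281/306097665234083131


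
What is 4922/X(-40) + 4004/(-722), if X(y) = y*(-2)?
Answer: 808341/14440 ≈ 55.979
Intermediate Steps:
X(y) = -2*y
4922/X(-40) + 4004/(-722) = 4922/((-2*(-40))) + 4004/(-722) = 4922/80 + 4004*(-1/722) = 4922*(1/80) - 2002/361 = 2461/40 - 2002/361 = 808341/14440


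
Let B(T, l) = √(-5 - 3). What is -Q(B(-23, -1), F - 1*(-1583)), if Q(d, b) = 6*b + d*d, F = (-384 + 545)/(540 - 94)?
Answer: -2116753/223 ≈ -9492.2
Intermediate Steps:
B(T, l) = 2*I*√2 (B(T, l) = √(-8) = 2*I*√2)
F = 161/446 ≈ 0.36099
Q(d, b) = d² + 6*b (Q(d, b) = 6*b + d² = d² + 6*b)
-Q(B(-23, -1), F - 1*(-1583)) = -((2*I*√2)² + 6*(161/446 - 1*(-1583))) = -(-8 + 6*(161/446 + 1583)) = -(-8 + 6*(706179/446)) = -(-8 + 2118537/223) = -1*2116753/223 = -2116753/223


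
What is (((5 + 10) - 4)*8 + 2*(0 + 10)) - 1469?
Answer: -1361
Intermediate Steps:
(((5 + 10) - 4)*8 + 2*(0 + 10)) - 1469 = ((15 - 4)*8 + 2*10) - 1469 = (11*8 + 20) - 1469 = (88 + 20) - 1469 = 108 - 1469 = -1361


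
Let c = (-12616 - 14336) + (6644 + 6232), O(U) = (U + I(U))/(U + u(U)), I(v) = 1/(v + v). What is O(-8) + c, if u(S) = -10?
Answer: -1351253/96 ≈ -14076.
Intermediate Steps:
I(v) = 1/(2*v)
O(U) = (U + 1/(2*U))/(-10 + U) (O(U) = (U + 1/(2*U))/(U - 10) = (U + 1/(2*U))/(-10 + U))
c = -14076 (c = -26952 + 12876 = -14076)
O(-8) + c = (½ + (-8)²)/((-8)*(-10 - 8)) - 14076 = -⅛*(½ + 64)/(-18) - 14076 = -⅛*(-1/18)*129/2 - 14076 = 43/96 - 14076 = -1351253/96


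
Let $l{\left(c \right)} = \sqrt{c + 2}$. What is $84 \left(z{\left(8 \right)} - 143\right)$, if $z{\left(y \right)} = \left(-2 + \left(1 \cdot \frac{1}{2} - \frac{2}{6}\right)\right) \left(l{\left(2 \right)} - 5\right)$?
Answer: $-11550$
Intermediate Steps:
$l{\left(c \right)} = \sqrt{2 + c}$
$z{\left(y \right)} = \frac{11}{2}$ ($z{\left(y \right)} = \left(-2 + \left(1 \cdot \frac{1}{2} - \frac{2}{6}\right)\right) \left(\sqrt{2 + 2} - 5\right) = \left(-2 + \left(1 \cdot \frac{1}{2} - \frac{1}{3}\right)\right) \left(\sqrt{4} - 5\right) = \left(-2 + \left(\frac{1}{2} - \frac{1}{3}\right)\right) \left(2 - 5\right) = \left(-2 + \frac{1}{6}\right) \left(-3\right) = \left(- \frac{11}{6}\right) \left(-3\right) = \frac{11}{2}$)
$84 \left(z{\left(8 \right)} - 143\right) = 84 \left(\frac{11}{2} - 143\right) = 84 \left(- \frac{275}{2}\right) = -11550$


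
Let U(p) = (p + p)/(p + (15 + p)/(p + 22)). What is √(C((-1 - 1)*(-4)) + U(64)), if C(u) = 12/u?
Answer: √432849990/11166 ≈ 1.8633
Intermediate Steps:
U(p) = 2*p/(p + (15 + p)/(22 + p)) (U(p) = (2*p)/(p + (15 + p)/(22 + p)) = 2*p/(p + (15 + p)/(22 + p)))
√(C((-1 - 1)*(-4)) + U(64)) = √(12/(((-1 - 1)*(-4))) + 2*64*(22 + 64)/(15 + 64² + 23*64)) = √(12/((-2*(-4))) + 2*64*86/(15 + 4096 + 1472)) = √(12/8 + 2*64*86/5583) = √(12*(⅛) + 2*64*(1/5583)*86) = √(3/2 + 11008/5583) = √(38765/11166) = √432849990/11166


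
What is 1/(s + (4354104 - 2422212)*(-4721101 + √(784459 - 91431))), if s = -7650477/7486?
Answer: -170374473389789585618/1553927128321999613996111416024563 - 72175737553888*√173257/1553927128321999613996111416024563 ≈ -1.0966e-13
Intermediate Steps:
s = -7650477/7486 (s = -7650477*1/7486 = -7650477/7486 ≈ -1022.0)
1/(s + (4354104 - 2422212)*(-4721101 + √(784459 - 91431))) = 1/(-7650477/7486 + (4354104 - 2422212)*(-4721101 + √(784459 - 91431))) = 1/(-7650477/7486 + 1931892*(-4721101 + √693028)) = 1/(-7650477/7486 + 1931892*(-4721101 + 2*√173257)) = 1/(-7650477/7486 + (-9120657253092 + 3863784*√173257)) = 1/(-68277240204297189/7486 + 3863784*√173257)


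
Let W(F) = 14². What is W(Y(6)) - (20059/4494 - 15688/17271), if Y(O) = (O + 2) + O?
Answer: 4978924729/25871958 ≈ 192.44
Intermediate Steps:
Y(O) = 2 + 2*O (Y(O) = (2 + O) + O = 2 + 2*O)
W(F) = 196
W(Y(6)) - (20059/4494 - 15688/17271) = 196 - (20059/4494 - 15688/17271) = 196 - 1*91979039/25871958 = 196 - 91979039/25871958 = 4978924729/25871958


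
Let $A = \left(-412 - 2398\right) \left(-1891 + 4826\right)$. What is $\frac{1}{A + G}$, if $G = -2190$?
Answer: $- \frac{1}{8249540} \approx -1.2122 \cdot 10^{-7}$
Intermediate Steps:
$A = -8247350$ ($A = \left(-2810\right) 2935 = -8247350$)
$\frac{1}{A + G} = \frac{1}{-8247350 - 2190} = \frac{1}{-8249540} = - \frac{1}{8249540}$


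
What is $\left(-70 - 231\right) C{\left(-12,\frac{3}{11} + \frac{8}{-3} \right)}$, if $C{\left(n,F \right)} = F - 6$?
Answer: $\frac{83377}{33} \approx 2526.6$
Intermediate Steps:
$C{\left(n,F \right)} = -6 + F$ ($C{\left(n,F \right)} = F - 6 = -6 + F$)
$\left(-70 - 231\right) C{\left(-12,\frac{3}{11} + \frac{8}{-3} \right)} = \left(-70 - 231\right) \left(-6 + \left(\frac{3}{11} + \frac{8}{-3}\right)\right) = \left(-70 - 231\right) \left(-6 + \left(3 \cdot \frac{1}{11} + 8 \left(- \frac{1}{3}\right)\right)\right) = - 301 \left(-6 + \left(\frac{3}{11} - \frac{8}{3}\right)\right) = - 301 \left(-6 - \frac{79}{33}\right) = \left(-301\right) \left(- \frac{277}{33}\right) = \frac{83377}{33}$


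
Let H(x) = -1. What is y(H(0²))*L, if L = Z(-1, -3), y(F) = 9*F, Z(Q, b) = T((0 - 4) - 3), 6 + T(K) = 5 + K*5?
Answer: 324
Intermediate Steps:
T(K) = -1 + 5*K (T(K) = -6 + (5 + K*5) = -6 + (5 + 5*K) = -1 + 5*K)
Z(Q, b) = -36 (Z(Q, b) = -1 + 5*((0 - 4) - 3) = -1 + 5*(-4 - 3) = -1 + 5*(-7) = -1 - 35 = -36)
L = -36
y(H(0²))*L = (9*(-1))*(-36) = -9*(-36) = 324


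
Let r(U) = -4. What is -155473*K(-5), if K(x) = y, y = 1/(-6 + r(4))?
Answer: 155473/10 ≈ 15547.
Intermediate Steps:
y = -1/10 (y = 1/(-6 - 4) = 1/(-10) = -1/10 ≈ -0.10000)
K(x) = -1/10
-155473*K(-5) = -155473*(-1/10) = 155473/10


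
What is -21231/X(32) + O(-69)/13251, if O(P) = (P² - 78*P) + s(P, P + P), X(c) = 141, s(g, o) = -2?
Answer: -93300700/622797 ≈ -149.81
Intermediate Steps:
O(P) = -2 + P² - 78*P (O(P) = (P² - 78*P) - 2 = -2 + P² - 78*P)
-21231/X(32) + O(-69)/13251 = -21231/141 + (-2 + (-69)² - 78*(-69))/13251 = -21231*1/141 + (-2 + 4761 + 5382)*(1/13251) = -7077/47 + 10141*(1/13251) = -7077/47 + 10141/13251 = -93300700/622797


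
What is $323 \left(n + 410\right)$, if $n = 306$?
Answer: $231268$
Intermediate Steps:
$323 \left(n + 410\right) = 323 \left(306 + 410\right) = 323 \cdot 716 = 231268$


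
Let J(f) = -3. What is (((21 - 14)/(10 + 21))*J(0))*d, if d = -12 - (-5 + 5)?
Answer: 252/31 ≈ 8.1290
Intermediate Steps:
d = -12 (d = -12 - 1*0 = -12 + 0 = -12)
(((21 - 14)/(10 + 21))*J(0))*d = (((21 - 14)/(10 + 21))*(-3))*(-12) = ((7/31)*(-3))*(-12) = -21/31*(-12) = 252/31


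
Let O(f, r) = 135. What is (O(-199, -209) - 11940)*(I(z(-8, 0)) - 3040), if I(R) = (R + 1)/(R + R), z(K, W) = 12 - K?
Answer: 287048019/8 ≈ 3.5881e+7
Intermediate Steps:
I(R) = (1 + R)/(2*R) (I(R) = (1 + R)/((2*R)) = (1 + R)*(1/(2*R)) = (1 + R)/(2*R))
(O(-199, -209) - 11940)*(I(z(-8, 0)) - 3040) = (135 - 11940)*((1 + (12 - 1*(-8)))/(2*(12 - 1*(-8))) - 3040) = -11805*((1 + (12 + 8))/(2*(12 + 8)) - 3040) = -11805*((½)*(1 + 20)/20 - 3040) = -11805*((½)*(1/20)*21 - 3040) = -11805*(21/40 - 3040) = -11805*(-121579/40) = 287048019/8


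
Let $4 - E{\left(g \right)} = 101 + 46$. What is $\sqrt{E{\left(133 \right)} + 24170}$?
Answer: $\sqrt{24027} \approx 155.01$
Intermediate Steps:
$E{\left(g \right)} = -143$ ($E{\left(g \right)} = 4 - \left(101 + 46\right) = 4 - 147 = -143$)
$\sqrt{E{\left(133 \right)} + 24170} = \sqrt{-143 + 24170} = \sqrt{24027}$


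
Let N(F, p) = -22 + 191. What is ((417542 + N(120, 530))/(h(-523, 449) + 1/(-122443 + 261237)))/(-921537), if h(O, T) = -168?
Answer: 19325260178/7162612849989 ≈ 0.0026981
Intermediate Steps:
N(F, p) = 169
((417542 + N(120, 530))/(h(-523, 449) + 1/(-122443 + 261237)))/(-921537) = ((417542 + 169)/(-168 + 1/(-122443 + 261237)))/(-921537) = (417711/(-168 + 1/138794))*(-1/921537) = (417711/(-23317391/138794))*(-1/921537) = (417711*(-138794/23317391))*(-1/921537) = -57975780534/23317391*(-1/921537) = 19325260178/7162612849989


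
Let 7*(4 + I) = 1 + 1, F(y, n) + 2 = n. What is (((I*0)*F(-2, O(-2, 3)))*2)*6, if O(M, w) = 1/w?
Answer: 0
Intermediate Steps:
F(y, n) = -2 + n
I = -26/7 (I = -4 + (1 + 1)/7 = -4 + (⅐)*2 = -4 + 2/7 = -26/7 ≈ -3.7143)
(((I*0)*F(-2, O(-2, 3)))*2)*6 = (((-26/7*0)*(-2 + 1/3))*2)*6 = ((0*(-2 + ⅓))*2)*6 = ((0*(-5/3))*2)*6 = (0*2)*6 = 0*6 = 0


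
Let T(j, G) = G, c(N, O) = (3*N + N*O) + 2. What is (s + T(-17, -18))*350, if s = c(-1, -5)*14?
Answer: 13300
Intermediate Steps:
c(N, O) = 2 + 3*N + N*O
s = 56 (s = (2 + 3*(-1) - 1*(-5))*14 = (2 - 3 + 5)*14 = 4*14 = 56)
(s + T(-17, -18))*350 = (56 - 18)*350 = 38*350 = 13300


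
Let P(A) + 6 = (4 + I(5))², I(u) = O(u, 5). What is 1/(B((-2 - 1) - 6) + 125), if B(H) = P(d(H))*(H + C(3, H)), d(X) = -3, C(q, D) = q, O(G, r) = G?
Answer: -1/325 ≈ -0.0030769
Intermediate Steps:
I(u) = u
P(A) = 75 (P(A) = -6 + (4 + 5)² = -6 + 9² = -6 + 81 = 75)
B(H) = 225 + 75*H (B(H) = 75*(H + 3) = 75*(3 + H) = 225 + 75*H)
1/(B((-2 - 1) - 6) + 125) = 1/((225 + 75*((-2 - 1) - 6)) + 125) = 1/((225 + 75*(-3 - 6)) + 125) = 1/((225 + 75*(-9)) + 125) = 1/((225 - 675) + 125) = 1/(-450 + 125) = 1/(-325) = -1/325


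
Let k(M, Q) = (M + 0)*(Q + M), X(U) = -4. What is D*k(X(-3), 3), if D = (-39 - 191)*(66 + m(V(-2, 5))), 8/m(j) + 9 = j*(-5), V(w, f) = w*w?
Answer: -1753520/29 ≈ -60466.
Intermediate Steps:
V(w, f) = w²
m(j) = 8/(-9 - 5*j) (m(j) = 8/(-9 + j*(-5)) = 8/(-9 - 5*j))
k(M, Q) = M*(M + Q)
D = -438380/29 (D = (-39 - 191)*(66 - 8/(9 + 5*(-2)²)) = -230*(66 - 8/(9 + 5*4)) = -230*(66 - 8/(9 + 20)) = -230*(66 - 8/29) = -230*1906/29 = -438380/29 ≈ -15117.)
D*k(X(-3), 3) = -(-1753520)*(-4 + 3)/29 = -(-1753520)*(-1)/29 = -438380/29*4 = -1753520/29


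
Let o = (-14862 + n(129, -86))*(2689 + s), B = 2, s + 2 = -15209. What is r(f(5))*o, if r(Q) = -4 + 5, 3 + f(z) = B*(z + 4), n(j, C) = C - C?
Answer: 186101964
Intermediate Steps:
n(j, C) = 0
s = -15211 (s = -2 - 15209 = -15211)
f(z) = 5 + 2*z (f(z) = -3 + 2*(z + 4) = -3 + 2*(4 + z) = -3 + (8 + 2*z) = 5 + 2*z)
r(Q) = 1
o = 186101964 (o = (-14862 + 0)*(2689 - 15211) = -14862*(-12522) = 186101964)
r(f(5))*o = 1*186101964 = 186101964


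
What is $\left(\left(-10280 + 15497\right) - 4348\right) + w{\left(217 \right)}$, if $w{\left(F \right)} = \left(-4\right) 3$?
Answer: $857$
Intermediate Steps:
$w{\left(F \right)} = -12$
$\left(\left(-10280 + 15497\right) - 4348\right) + w{\left(217 \right)} = \left(\left(-10280 + 15497\right) - 4348\right) - 12 = \left(5217 - 4348\right) - 12 = 869 - 12 = 857$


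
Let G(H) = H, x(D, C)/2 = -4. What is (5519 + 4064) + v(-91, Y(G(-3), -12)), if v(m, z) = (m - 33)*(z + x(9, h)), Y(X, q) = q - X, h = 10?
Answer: 11691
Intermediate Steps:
x(D, C) = -8 (x(D, C) = 2*(-4) = -8)
v(m, z) = (-33 + m)*(-8 + z) (v(m, z) = (m - 33)*(z - 8) = (-33 + m)*(-8 + z))
(5519 + 4064) + v(-91, Y(G(-3), -12)) = (5519 + 4064) + (264 - 33*(-12 - 1*(-3)) - 8*(-91) - 91*(-12 - 1*(-3))) = 9583 + (264 - 33*(-12 + 3) + 728 - 91*(-12 + 3)) = 9583 + (264 - 33*(-9) + 728 - 91*(-9)) = 9583 + (264 + 297 + 728 + 819) = 9583 + 2108 = 11691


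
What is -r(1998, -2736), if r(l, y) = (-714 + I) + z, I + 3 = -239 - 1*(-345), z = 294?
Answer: 317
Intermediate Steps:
I = 103 (I = -3 + (-239 - 1*(-345)) = -3 + (-239 + 345) = -3 + 106 = 103)
r(l, y) = -317 (r(l, y) = (-714 + 103) + 294 = -611 + 294 = -317)
-r(1998, -2736) = -1*(-317) = 317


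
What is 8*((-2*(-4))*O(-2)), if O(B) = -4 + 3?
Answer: -64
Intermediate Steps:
O(B) = -1
8*((-2*(-4))*O(-2)) = 8*(-2*(-4)*(-1)) = 8*(8*(-1)) = 8*(-8) = -64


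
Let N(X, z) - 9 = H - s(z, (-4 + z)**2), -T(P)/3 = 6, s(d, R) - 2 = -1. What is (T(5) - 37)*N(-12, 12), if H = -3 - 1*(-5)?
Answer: -550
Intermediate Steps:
s(d, R) = 1 (s(d, R) = 2 - 1 = 1)
T(P) = -18 (T(P) = -3*6 = -18)
H = 2 (H = -3 + 5 = 2)
N(X, z) = 10 (N(X, z) = 9 + (2 - 1*1) = 9 + (2 - 1) = 9 + 1 = 10)
(T(5) - 37)*N(-12, 12) = (-18 - 37)*10 = -55*10 = -550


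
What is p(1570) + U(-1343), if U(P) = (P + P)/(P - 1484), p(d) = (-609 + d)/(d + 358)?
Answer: 7895355/5450456 ≈ 1.4486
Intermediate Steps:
p(d) = (-609 + d)/(358 + d)
U(P) = 2*P/(-1484 + P) (U(P) = (2*P)/(-1484 + P) = 2*P/(-1484 + P))
p(1570) + U(-1343) = (-609 + 1570)/(358 + 1570) + 2*(-1343)/(-1484 - 1343) = 961/1928 + 2*(-1343)/(-2827) = (1/1928)*961 + 2*(-1343)*(-1/2827) = 961/1928 + 2686/2827 = 7895355/5450456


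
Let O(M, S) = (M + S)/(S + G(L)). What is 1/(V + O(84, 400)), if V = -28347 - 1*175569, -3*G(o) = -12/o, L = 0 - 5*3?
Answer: -1499/305668269 ≈ -4.9040e-6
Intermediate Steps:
L = -15 (L = 0 - 15 = -15)
G(o) = 4/o (G(o) = -(-4)/o = 4/o)
V = -203916 (V = -28347 - 175569 = -203916)
O(M, S) = (M + S)/(-4/15 + S) (O(M, S) = (M + S)/(S + 4/(-15)) = (M + S)/(S + 4*(-1/15)) = (M + S)/(S - 4/15) = (M + S)/(-4/15 + S))
1/(V + O(84, 400)) = 1/(-203916 + 15*(84 + 400)/(-4 + 15*400)) = 1/(-203916 + 15*484/(-4 + 6000)) = 1/(-203916 + 15*484/5996) = 1/(-203916 + 15*(1/5996)*484) = 1/(-203916 + 1815/1499) = 1/(-305668269/1499) = -1499/305668269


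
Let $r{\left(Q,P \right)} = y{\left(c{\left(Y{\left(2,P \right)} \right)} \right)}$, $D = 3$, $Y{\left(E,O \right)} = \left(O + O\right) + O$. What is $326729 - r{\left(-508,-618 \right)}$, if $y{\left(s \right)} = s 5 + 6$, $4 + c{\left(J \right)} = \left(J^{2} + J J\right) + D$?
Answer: $-34046432$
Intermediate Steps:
$Y{\left(E,O \right)} = 3 O$ ($Y{\left(E,O \right)} = 2 O + O = 3 O$)
$c{\left(J \right)} = -1 + 2 J^{2}$ ($c{\left(J \right)} = -4 + \left(\left(J^{2} + J J\right) + 3\right) = -4 + \left(\left(J^{2} + J^{2}\right) + 3\right) = -4 + \left(2 J^{2} + 3\right) = -4 + \left(3 + 2 J^{2}\right) = -1 + 2 J^{2}$)
$y{\left(s \right)} = 6 + 5 s$ ($y{\left(s \right)} = 5 s + 6 = 6 + 5 s$)
$r{\left(Q,P \right)} = 1 + 90 P^{2}$ ($r{\left(Q,P \right)} = 6 + 5 \left(-1 + 2 \left(3 P\right)^{2}\right) = 6 + 5 \left(-1 + 2 \cdot 9 P^{2}\right) = 6 + 5 \left(-1 + 18 P^{2}\right) = 6 + \left(-5 + 90 P^{2}\right) = 1 + 90 P^{2}$)
$326729 - r{\left(-508,-618 \right)} = 326729 - \left(1 + 90 \left(-618\right)^{2}\right) = 326729 - \left(1 + 90 \cdot 381924\right) = 326729 - \left(1 + 34373160\right) = 326729 - 34373161 = -34046432$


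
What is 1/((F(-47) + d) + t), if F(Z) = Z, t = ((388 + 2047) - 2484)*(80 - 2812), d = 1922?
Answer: 1/135743 ≈ 7.3669e-6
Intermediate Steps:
t = 133868 (t = (2435 - 2484)*(-2732) = -49*(-2732) = 133868)
1/((F(-47) + d) + t) = 1/((-47 + 1922) + 133868) = 1/(1875 + 133868) = 1/135743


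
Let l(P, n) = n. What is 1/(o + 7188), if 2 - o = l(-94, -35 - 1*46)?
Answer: 1/7271 ≈ 0.00013753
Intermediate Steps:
o = 83 (o = 2 - (-35 - 1*46) = 2 - (-35 - 46) = 2 - 1*(-81) = 2 + 81 = 83)
1/(o + 7188) = 1/(83 + 7188) = 1/7271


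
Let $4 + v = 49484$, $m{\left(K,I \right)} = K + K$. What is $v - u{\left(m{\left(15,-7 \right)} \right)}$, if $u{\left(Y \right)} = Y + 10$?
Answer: $49440$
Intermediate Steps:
$m{\left(K,I \right)} = 2 K$
$v = 49480$ ($v = -4 + 49484 = 49480$)
$u{\left(Y \right)} = 10 + Y$
$v - u{\left(m{\left(15,-7 \right)} \right)} = 49480 - \left(10 + 2 \cdot 15\right) = 49480 - \left(10 + 30\right) = 49480 - 40 = 49440$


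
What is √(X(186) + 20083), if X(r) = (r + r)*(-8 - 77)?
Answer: I*√11537 ≈ 107.41*I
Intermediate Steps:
X(r) = -170*r (X(r) = (2*r)*(-85) = -170*r)
√(X(186) + 20083) = √(-170*186 + 20083) = √(-31620 + 20083) = √(-11537) = I*√11537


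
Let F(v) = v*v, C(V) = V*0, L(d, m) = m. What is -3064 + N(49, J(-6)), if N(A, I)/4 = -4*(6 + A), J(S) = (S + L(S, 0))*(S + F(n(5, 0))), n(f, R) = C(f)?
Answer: -3944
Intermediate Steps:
C(V) = 0
n(f, R) = 0
F(v) = v**2
J(S) = S**2 (J(S) = (S + 0)*(S + 0**2) = S*(S + 0) = S*S = S**2)
N(A, I) = -96 - 16*A (N(A, I) = 4*(-4*(6 + A)) = 4*(-24 - 4*A) = -96 - 16*A)
-3064 + N(49, J(-6)) = -3064 + (-96 - 16*49) = -3064 + (-96 - 784) = -3064 - 880 = -3944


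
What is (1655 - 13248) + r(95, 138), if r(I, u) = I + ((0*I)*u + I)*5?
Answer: -11023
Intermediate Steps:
r(I, u) = 6*I (r(I, u) = I + (0*u + I)*5 = I + (0 + I)*5 = I + I*5 = I + 5*I = 6*I)
(1655 - 13248) + r(95, 138) = (1655 - 13248) + 6*95 = -11593 + 570 = -11023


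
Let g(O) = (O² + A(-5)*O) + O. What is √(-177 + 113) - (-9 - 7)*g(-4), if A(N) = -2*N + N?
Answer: -128 + 8*I ≈ -128.0 + 8.0*I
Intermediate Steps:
A(N) = -N
g(O) = O² + 6*O (g(O) = (O² + (-1*(-5))*O) + O = (O² + 5*O) + O = O² + 6*O)
√(-177 + 113) - (-9 - 7)*g(-4) = √(-177 + 113) - (-9 - 7)*(-4*(6 - 4)) = √(-64) - (-16)*(-4*2) = 8*I - (-16)*(-8) = 8*I - 1*128 = 8*I - 128 = -128 + 8*I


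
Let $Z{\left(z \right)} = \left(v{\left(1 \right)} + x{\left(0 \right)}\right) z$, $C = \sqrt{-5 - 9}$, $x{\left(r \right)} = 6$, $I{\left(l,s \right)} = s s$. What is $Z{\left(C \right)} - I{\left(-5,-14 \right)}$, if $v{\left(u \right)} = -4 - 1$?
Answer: $-196 + i \sqrt{14} \approx -196.0 + 3.7417 i$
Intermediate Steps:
$I{\left(l,s \right)} = s^{2}$
$v{\left(u \right)} = -5$
$C = i \sqrt{14}$ ($C = \sqrt{-14} = i \sqrt{14} \approx 3.7417 i$)
$Z{\left(z \right)} = z$ ($Z{\left(z \right)} = \left(-5 + 6\right) z = 1 z = z$)
$Z{\left(C \right)} - I{\left(-5,-14 \right)} = i \sqrt{14} - \left(-14\right)^{2} = i \sqrt{14} - 196 = -196 + i \sqrt{14}$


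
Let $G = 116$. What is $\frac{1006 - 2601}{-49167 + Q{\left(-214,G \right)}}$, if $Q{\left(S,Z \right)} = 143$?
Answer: $\frac{1595}{49024} \approx 0.032535$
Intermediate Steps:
$\frac{1006 - 2601}{-49167 + Q{\left(-214,G \right)}} = \frac{1006 - 2601}{-49167 + 143} = - \frac{1595}{-49024} = \left(-1595\right) \left(- \frac{1}{49024}\right) = \frac{1595}{49024}$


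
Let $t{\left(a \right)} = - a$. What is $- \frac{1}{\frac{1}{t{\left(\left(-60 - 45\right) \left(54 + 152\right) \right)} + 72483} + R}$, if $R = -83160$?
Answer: $\frac{94113}{7826437079} \approx 1.2025 \cdot 10^{-5}$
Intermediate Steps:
$- \frac{1}{\frac{1}{t{\left(\left(-60 - 45\right) \left(54 + 152\right) \right)} + 72483} + R} = - \frac{1}{\frac{1}{- \left(-60 - 45\right) \left(54 + 152\right) + 72483} - 83160} = - \frac{1}{\frac{1}{- \left(-105\right) 206 + 72483} - 83160} = - \frac{1}{\frac{1}{\left(-1\right) \left(-21630\right) + 72483} - 83160} = - \frac{1}{\frac{1}{21630 + 72483} - 83160} = - \frac{1}{\frac{1}{94113} - 83160} = - \frac{1}{- \frac{7826437079}{94113}} = \left(-1\right) \left(- \frac{94113}{7826437079}\right) = \frac{94113}{7826437079}$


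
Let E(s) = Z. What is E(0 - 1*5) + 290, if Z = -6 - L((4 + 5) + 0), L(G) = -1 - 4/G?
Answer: 2569/9 ≈ 285.44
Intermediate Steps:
L(G) = -1 - 4/G
Z = -41/9 (Z = -6 - (-4 - ((4 + 5) + 0))/((4 + 5) + 0) = -6 - (-4 - (9 + 0))/(9 + 0) = -6 - (-4 - 1*9)/9 = -6 - (-4 - 9)/9 = -6 - (-13)/9 = -6 - 1*(-13/9) = -6 + 13/9 = -41/9 ≈ -4.5556)
E(s) = -41/9
E(0 - 1*5) + 290 = -41/9 + 290 = 2569/9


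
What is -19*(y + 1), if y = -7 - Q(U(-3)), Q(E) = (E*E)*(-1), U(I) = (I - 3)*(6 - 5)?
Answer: -570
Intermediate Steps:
U(I) = -3 + I (U(I) = (-3 + I)*1 = -3 + I)
Q(E) = -E² (Q(E) = E²*(-1) = -E²)
y = 29 (y = -7 - (-1)*(-3 - 3)² = -7 - (-1)*(-6)² = -7 - (-1)*36 = -7 - 1*(-36) = -7 + 36 = 29)
-19*(y + 1) = -19*(29 + 1) = -19*30 = -570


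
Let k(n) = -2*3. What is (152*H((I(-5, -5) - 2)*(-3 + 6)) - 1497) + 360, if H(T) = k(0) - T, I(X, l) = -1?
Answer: -681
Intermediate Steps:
k(n) = -6
H(T) = -6 - T
(152*H((I(-5, -5) - 2)*(-3 + 6)) - 1497) + 360 = (152*(-6 - (-1 - 2)*(-3 + 6)) - 1497) + 360 = (152*(-6 - (-3)*3) - 1497) + 360 = (152*(-6 - 1*(-9)) - 1497) + 360 = (152*(-6 + 9) - 1497) + 360 = (152*3 - 1497) + 360 = (456 - 1497) + 360 = -1041 + 360 = -681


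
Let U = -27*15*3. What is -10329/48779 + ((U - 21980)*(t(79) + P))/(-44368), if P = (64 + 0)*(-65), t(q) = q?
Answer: -4617819638377/2164226672 ≈ -2133.7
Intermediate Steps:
U = -1215 (U = -405*3 = -1215)
P = -4160 (P = 64*(-65) = -4160)
-10329/48779 + ((U - 21980)*(t(79) + P))/(-44368) = -10329/48779 + ((-1215 - 21980)*(79 - 4160))/(-44368) = -10329*1/48779 - 23195*(-4081)*(-1/44368) = -10329/48779 + 94658795*(-1/44368) = -10329/48779 - 94658795/44368 = -4617819638377/2164226672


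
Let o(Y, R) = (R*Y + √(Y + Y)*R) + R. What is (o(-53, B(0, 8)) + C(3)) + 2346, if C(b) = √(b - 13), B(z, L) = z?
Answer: 2346 + I*√10 ≈ 2346.0 + 3.1623*I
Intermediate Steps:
o(Y, R) = R + R*Y + R*√2*√Y (o(Y, R) = (R*Y + √(2*Y)*R) + R = (R*Y + (√2*√Y)*R) + R = (R*Y + R*√2*√Y) + R = R + R*Y + R*√2*√Y)
C(b) = √(-13 + b)
(o(-53, B(0, 8)) + C(3)) + 2346 = (0*(1 - 53 + √2*√(-53)) + √(-13 + 3)) + 2346 = (0*(1 - 53 + √2*(I*√53)) + √(-10)) + 2346 = (0*(1 - 53 + I*√106) + I*√10) + 2346 = (0*(-52 + I*√106) + I*√10) + 2346 = (0 + I*√10) + 2346 = I*√10 + 2346 = 2346 + I*√10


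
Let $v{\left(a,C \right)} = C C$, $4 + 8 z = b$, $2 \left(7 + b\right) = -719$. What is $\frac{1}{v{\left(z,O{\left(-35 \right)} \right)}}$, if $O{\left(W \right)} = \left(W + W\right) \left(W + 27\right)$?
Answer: $\frac{1}{313600} \approx 3.1888 \cdot 10^{-6}$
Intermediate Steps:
$O{\left(W \right)} = 2 W \left(27 + W\right)$
$b = - \frac{733}{2}$ ($b = -7 + \frac{1}{2} \left(-719\right) = -7 - \frac{719}{2} = - \frac{733}{2} \approx -366.5$)
$z = - \frac{741}{16}$ ($z = - \frac{1}{2} + \frac{1}{8} \left(- \frac{733}{2}\right) = - \frac{1}{2} - \frac{733}{16} = - \frac{741}{16} \approx -46.313$)
$v{\left(a,C \right)} = C^{2}$
$\frac{1}{v{\left(z,O{\left(-35 \right)} \right)}} = \frac{1}{\left(2 \left(-35\right) \left(27 - 35\right)\right)^{2}} = \frac{1}{\left(2 \left(-35\right) \left(-8\right)\right)^{2}} = \frac{1}{560^{2}} = \frac{1}{313600}$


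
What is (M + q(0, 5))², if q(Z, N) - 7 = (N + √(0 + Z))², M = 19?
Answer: 2601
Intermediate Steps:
q(Z, N) = 7 + (N + √Z)² (q(Z, N) = 7 + (N + √(0 + Z))² = 7 + (N + √Z)²)
(M + q(0, 5))² = (19 + (7 + (5 + √0)²))² = (19 + (7 + (5 + 0)²))² = (19 + (7 + 5²))² = (19 + (7 + 25))² = (19 + 32)² = 51² = 2601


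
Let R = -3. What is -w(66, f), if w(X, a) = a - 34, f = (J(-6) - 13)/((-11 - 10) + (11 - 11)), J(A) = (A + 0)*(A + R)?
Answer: 755/21 ≈ 35.952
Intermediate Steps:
J(A) = A*(-3 + A) (J(A) = (A + 0)*(A - 3) = A*(-3 + A))
f = -41/21 (f = (-6*(-3 - 6) - 13)/((-11 - 10) + (11 - 11)) = (-6*(-9) - 13)/(-21 + 0) = (54 - 13)/(-21) = 41*(-1/21) = -41/21 ≈ -1.9524)
w(X, a) = -34 + a
-w(66, f) = -(-34 - 41/21) = -1*(-755/21) = 755/21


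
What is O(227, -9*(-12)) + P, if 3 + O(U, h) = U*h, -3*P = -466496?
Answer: 540035/3 ≈ 1.8001e+5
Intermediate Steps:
P = 466496/3 (P = -1/3*(-466496) = 466496/3 ≈ 1.5550e+5)
O(U, h) = -3 + U*h
O(227, -9*(-12)) + P = (-3 + 227*(-9*(-12))) + 466496/3 = (-3 + 227*108) + 466496/3 = (-3 + 24516) + 466496/3 = 24513 + 466496/3 = 540035/3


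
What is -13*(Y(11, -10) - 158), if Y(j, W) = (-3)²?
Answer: 1937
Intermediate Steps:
Y(j, W) = 9
-13*(Y(11, -10) - 158) = -13*(9 - 158) = -13*(-149) = 1937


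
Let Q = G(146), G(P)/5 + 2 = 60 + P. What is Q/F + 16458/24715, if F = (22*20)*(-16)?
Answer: 4532751/8699680 ≈ 0.52102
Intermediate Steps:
G(P) = 290 + 5*P (G(P) = -10 + 5*(60 + P) = -10 + (300 + 5*P) = 290 + 5*P)
Q = 1020 (Q = 290 + 5*146 = 290 + 730 = 1020)
F = -7040 (F = 440*(-16) = -7040)
Q/F + 16458/24715 = 1020/(-7040) + 16458/24715 = 1020*(-1/7040) + 16458*(1/24715) = -51/352 + 16458/24715 = 4532751/8699680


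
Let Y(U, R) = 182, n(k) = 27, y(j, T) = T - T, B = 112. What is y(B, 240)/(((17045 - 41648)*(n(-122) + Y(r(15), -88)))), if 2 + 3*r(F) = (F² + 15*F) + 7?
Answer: 0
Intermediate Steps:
y(j, T) = 0
r(F) = 5/3 + 5*F + F²/3 (r(F) = -⅔ + ((F² + 15*F) + 7)/3 = -⅔ + (7 + F² + 15*F)/3 = -⅔ + (7/3 + 5*F + F²/3) = 5/3 + 5*F + F²/3)
y(B, 240)/(((17045 - 41648)*(n(-122) + Y(r(15), -88)))) = 0/(((17045 - 41648)*(27 + 182))) = 0/((-24603*209)) = 0/(-5142027) = 0*(-1/5142027) = 0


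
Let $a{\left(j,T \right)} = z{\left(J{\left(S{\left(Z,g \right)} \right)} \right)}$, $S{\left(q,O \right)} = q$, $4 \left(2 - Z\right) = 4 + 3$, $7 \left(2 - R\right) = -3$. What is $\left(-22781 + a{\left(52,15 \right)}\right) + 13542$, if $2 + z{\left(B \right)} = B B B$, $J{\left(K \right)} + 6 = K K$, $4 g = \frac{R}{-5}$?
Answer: $- \frac{38708511}{4096} \approx -9450.3$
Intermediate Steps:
$R = \frac{17}{7}$ ($R = 2 - - \frac{3}{7} = 2 + \frac{3}{7} = \frac{17}{7} \approx 2.4286$)
$Z = \frac{1}{4}$ ($Z = 2 - \frac{4 + 3}{4} = 2 - \frac{7}{4} = \frac{1}{4} \approx 0.25$)
$g = - \frac{17}{140}$ ($g = \frac{\frac{17}{7} \frac{1}{-5}}{4} = \frac{\frac{17}{7} \left(- \frac{1}{5}\right)}{4} = \frac{1}{4} \left(- \frac{17}{35}\right) = - \frac{17}{140} \approx -0.12143$)
$J{\left(K \right)} = -6 + K^{2}$ ($J{\left(K \right)} = -6 + K K = -6 + K^{2}$)
$z{\left(B \right)} = -2 + B^{3}$ ($z{\left(B \right)} = -2 + B B B = -2 + B^{2} B = -2 + B^{3}$)
$a{\left(j,T \right)} = - \frac{865567}{4096}$ ($a{\left(j,T \right)} = -2 + \left(-6 + \left(\frac{1}{4}\right)^{2}\right)^{3} = -2 + \left(-6 + \frac{1}{16}\right)^{3} = -2 + \left(- \frac{95}{16}\right)^{3} = -2 - \frac{857375}{4096} = - \frac{865567}{4096}$)
$\left(-22781 + a{\left(52,15 \right)}\right) + 13542 = \left(-22781 - \frac{865567}{4096}\right) + 13542 = - \frac{94176543}{4096} + 13542 = - \frac{38708511}{4096}$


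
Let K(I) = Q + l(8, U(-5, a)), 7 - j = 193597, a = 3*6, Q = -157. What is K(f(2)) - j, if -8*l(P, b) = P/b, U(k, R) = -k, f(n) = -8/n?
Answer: 967164/5 ≈ 1.9343e+5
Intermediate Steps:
a = 18
j = -193590 (j = 7 - 1*193597 = 7 - 193597 = -193590)
l(P, b) = -P/(8*b)
K(I) = -786/5 (K(I) = -157 - ⅛*8/(-1*(-5)) = -157 - ⅛*8/5 = -157 - ⅛*8*⅕ = -157 - ⅕ = -786/5)
K(f(2)) - j = -786/5 - 1*(-193590) = -786/5 + 193590 = 967164/5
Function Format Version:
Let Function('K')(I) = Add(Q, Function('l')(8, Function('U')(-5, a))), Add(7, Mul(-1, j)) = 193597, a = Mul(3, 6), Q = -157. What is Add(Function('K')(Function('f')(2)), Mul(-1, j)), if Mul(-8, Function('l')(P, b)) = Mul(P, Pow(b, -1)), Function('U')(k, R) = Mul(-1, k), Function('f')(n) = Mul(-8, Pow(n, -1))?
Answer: Rational(967164, 5) ≈ 1.9343e+5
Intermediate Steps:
a = 18
j = -193590 (j = Add(7, Mul(-1, 193597)) = Add(7, -193597) = -193590)
Function('l')(P, b) = Mul(Rational(-1, 8), P, Pow(b, -1)) (Function('l')(P, b) = Mul(Rational(-1, 8), Mul(P, Pow(b, -1))) = Mul(Rational(-1, 8), P, Pow(b, -1)))
Function('K')(I) = Rational(-786, 5) (Function('K')(I) = Add(-157, Mul(Rational(-1, 8), 8, Pow(Mul(-1, -5), -1))) = Add(-157, Mul(Rational(-1, 8), 8, Pow(5, -1))) = Add(-157, Mul(Rational(-1, 8), 8, Rational(1, 5))) = Add(-157, Rational(-1, 5)) = Rational(-786, 5))
Add(Function('K')(Function('f')(2)), Mul(-1, j)) = Add(Rational(-786, 5), Mul(-1, -193590)) = Add(Rational(-786, 5), 193590) = Rational(967164, 5)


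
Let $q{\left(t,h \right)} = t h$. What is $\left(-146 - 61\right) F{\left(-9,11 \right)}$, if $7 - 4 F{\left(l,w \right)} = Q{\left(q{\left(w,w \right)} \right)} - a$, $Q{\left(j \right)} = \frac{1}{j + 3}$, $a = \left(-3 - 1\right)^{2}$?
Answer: $- \frac{590157}{496} \approx -1189.8$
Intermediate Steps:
$q{\left(t,h \right)} = h t$
$a = 16$ ($a = \left(-4\right)^{2} = 16$)
$Q{\left(j \right)} = \frac{1}{3 + j}$
$F{\left(l,w \right)} = \frac{23}{4} - \frac{1}{4 \left(3 + w^{2}\right)}$ ($F{\left(l,w \right)} = \frac{7}{4} - \frac{\frac{1}{3 + w w} - 16}{4} = \frac{7}{4} - \frac{\frac{1}{3 + w^{2}} - 16}{4} = \frac{7}{4} - \frac{-16 + \frac{1}{3 + w^{2}}}{4} = \frac{7}{4} + \left(4 - \frac{1}{4 \left(3 + w^{2}\right)}\right) = \frac{23}{4} - \frac{1}{4 \left(3 + w^{2}\right)}$)
$\left(-146 - 61\right) F{\left(-9,11 \right)} = \left(-146 - 61\right) \frac{68 + 23 \cdot 11^{2}}{4 \left(3 + 11^{2}\right)} = - 207 \frac{68 + 23 \cdot 121}{4 \left(3 + 121\right)} = - 207 \frac{68 + 2783}{4 \cdot 124} = - 207 \cdot \frac{1}{4} \cdot \frac{1}{124} \cdot 2851 = \left(-207\right) \frac{2851}{496} = - \frac{590157}{496}$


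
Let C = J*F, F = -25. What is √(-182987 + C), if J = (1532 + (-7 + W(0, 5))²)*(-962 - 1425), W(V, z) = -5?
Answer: √99832313 ≈ 9991.6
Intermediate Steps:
J = -4000612 (J = (1532 + (-7 - 5)²)*(-962 - 1425) = (1532 + (-12)²)*(-2387) = (1532 + 144)*(-2387) = 1676*(-2387) = -4000612)
C = 100015300 (C = -4000612*(-25) = 100015300)
√(-182987 + C) = √(-182987 + 100015300) = √99832313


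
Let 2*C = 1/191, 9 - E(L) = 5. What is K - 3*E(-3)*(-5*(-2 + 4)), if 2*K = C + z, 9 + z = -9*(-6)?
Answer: 108871/764 ≈ 142.50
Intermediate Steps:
z = 45 (z = -9 - 9*(-6) = -9 + 54 = 45)
E(L) = 4 (E(L) = 9 - 1*5 = 9 - 5 = 4)
C = 1/382 (C = (½)/191 = (½)*(1/191) = 1/382 ≈ 0.0026178)
K = 17191/764 (K = (1/382 + 45)/2 = (½)*(17191/382) = 17191/764 ≈ 22.501)
K - 3*E(-3)*(-5*(-2 + 4)) = 17191/764 - 3*4*(-5*(-2 + 4)) = 17191/764 - 12*(-5*2) = 17191/764 - 12*(-10) = 17191/764 - 1*(-120) = 17191/764 + 120 = 108871/764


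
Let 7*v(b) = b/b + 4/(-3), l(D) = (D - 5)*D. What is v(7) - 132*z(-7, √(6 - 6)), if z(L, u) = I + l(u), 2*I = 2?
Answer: -2773/21 ≈ -132.05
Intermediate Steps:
I = 1 (I = (½)*2 = 1)
l(D) = D*(-5 + D) (l(D) = (-5 + D)*D = D*(-5 + D))
z(L, u) = 1 + u*(-5 + u)
v(b) = -1/21 (v(b) = (b/b + 4/(-3))/7 = (1 + 4*(-⅓))/7 = (1 - 4/3)/7 = (⅐)*(-⅓) = -1/21)
v(7) - 132*z(-7, √(6 - 6)) = -1/21 - 132*(1 + √(6 - 6)*(-5 + √(6 - 6))) = -1/21 - 132*(1 + √0*(-5 + √0)) = -1/21 - 132*(1 + 0*(-5 + 0)) = -1/21 - 132*(1 + 0*(-5)) = -1/21 - 132*(1 + 0) = -1/21 - 132*1 = -1/21 - 132 = -2773/21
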